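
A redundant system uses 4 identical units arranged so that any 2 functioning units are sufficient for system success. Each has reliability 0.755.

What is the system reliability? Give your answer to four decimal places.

R = Σ_{i=2}^{4} C(4,i) p^i (1−p)^{4−i} with p = 0.755
C(4,2)·0.755^2·0.245^2 = 0.205295
C(4,3)·0.755^3·0.245^1 = 0.421761
C(4,4)·0.755^4·0.245^0 = 0.324929
Sum = 0.9520

0.9520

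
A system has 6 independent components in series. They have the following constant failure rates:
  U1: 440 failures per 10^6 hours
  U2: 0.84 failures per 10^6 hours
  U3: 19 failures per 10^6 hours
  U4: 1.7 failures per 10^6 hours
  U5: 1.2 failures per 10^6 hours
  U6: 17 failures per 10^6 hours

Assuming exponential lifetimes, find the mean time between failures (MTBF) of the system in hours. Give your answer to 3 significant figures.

Series of exponential components: λ_sys = Σ λ_i
λ_sys = 0.00044 + 0.00000084 + 0.000019 + 0.0000017 + 0.0000012 + 0.000017 = 4.7974e-04 /h
MTBF = 1 / λ_sys = 2080 h

2080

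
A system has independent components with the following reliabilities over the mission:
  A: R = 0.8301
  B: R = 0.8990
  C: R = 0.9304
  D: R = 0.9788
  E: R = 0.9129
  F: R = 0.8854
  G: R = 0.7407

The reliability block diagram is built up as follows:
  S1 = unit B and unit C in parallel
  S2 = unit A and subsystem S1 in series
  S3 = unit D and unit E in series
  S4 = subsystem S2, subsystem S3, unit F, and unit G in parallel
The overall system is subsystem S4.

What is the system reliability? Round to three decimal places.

Parallel (B and C): 1 − (1 − 0.89900)(1 − 0.93040) = 0.99297
Series (A and [0.99297]): 0.83010 × 0.99297 = 0.82426
Series (D and E): 0.97880 × 0.91290 = 0.89355
Parallel ([0.82426], [0.89355], F, and G): 1 − (1 − 0.82426)(1 − 0.89355)(1 − 0.88540)(1 − 0.74070) = 0.999

0.999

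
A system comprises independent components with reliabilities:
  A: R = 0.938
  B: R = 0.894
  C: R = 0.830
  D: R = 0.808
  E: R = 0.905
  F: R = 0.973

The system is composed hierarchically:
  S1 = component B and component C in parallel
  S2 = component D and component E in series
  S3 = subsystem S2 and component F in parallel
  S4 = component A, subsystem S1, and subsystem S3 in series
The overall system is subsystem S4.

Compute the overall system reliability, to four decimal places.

Parallel (B and C): 1 − (1 − 0.894000)(1 − 0.830000) = 0.981980
Series (D and E): 0.808000 × 0.905000 = 0.731240
Parallel ([0.731240] and F): 1 − (1 − 0.731240)(1 − 0.973000) = 0.992743
Series (A, [0.981980], and [0.992743]): 0.938000 × 0.981980 × 0.992743 = 0.9144

0.9144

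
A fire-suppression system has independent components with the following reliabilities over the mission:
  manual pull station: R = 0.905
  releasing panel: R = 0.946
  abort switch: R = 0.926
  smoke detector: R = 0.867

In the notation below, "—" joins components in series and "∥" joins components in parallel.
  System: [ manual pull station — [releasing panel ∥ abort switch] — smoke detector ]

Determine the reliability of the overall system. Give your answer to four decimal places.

Parallel (releasing panel and abort switch): 1 − (1 − 0.946000)(1 − 0.926000) = 0.996004
Series (manual pull station, [0.996004], and smoke detector): 0.905000 × 0.996004 × 0.867000 = 0.7815

0.7815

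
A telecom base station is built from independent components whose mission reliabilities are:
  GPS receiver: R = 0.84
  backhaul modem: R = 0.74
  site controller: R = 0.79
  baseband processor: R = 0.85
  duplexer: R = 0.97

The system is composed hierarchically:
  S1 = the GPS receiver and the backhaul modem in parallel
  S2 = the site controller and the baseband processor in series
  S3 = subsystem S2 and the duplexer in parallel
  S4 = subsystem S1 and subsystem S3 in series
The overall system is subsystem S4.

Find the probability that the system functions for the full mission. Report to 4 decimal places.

0.9490

Parallel (GPS receiver and backhaul modem): 1 − (1 − 0.840000)(1 − 0.740000) = 0.958400
Series (site controller and baseband processor): 0.790000 × 0.850000 = 0.671500
Parallel ([0.671500] and duplexer): 1 − (1 − 0.671500)(1 − 0.970000) = 0.990145
Series ([0.958400] and [0.990145]): 0.958400 × 0.990145 = 0.9490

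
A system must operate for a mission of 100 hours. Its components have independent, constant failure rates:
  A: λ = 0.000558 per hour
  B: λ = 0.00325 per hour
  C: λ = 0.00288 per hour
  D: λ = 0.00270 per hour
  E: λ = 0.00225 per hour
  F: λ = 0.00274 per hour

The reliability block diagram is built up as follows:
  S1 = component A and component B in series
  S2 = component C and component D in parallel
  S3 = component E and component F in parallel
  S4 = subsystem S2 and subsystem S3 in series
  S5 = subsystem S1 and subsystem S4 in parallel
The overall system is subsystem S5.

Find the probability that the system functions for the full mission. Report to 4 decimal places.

0.9669

R(A) = exp(−0.000558 × 100) = 0.945728
R(B) = exp(−0.00325 × 100) = 0.722527
R(C) = exp(−0.00288 × 100) = 0.749762
R(D) = exp(−0.00270 × 100) = 0.763379
R(E) = exp(−0.00225 × 100) = 0.798516
R(F) = exp(−0.00274 × 100) = 0.760332
Series (A and B): 0.945728 × 0.722527 = 0.683314
Parallel (C and D): 1 − (1 − 0.749762)(1 − 0.763379) = 0.940788
Parallel (E and F): 1 − (1 − 0.798516)(1 − 0.760332) = 0.951711
Series ([0.940788] and [0.951711]): 0.940788 × 0.951711 = 0.895358
Parallel ([0.683314] and [0.895358]): 1 − (1 − 0.683314)(1 − 0.895358) = 0.9669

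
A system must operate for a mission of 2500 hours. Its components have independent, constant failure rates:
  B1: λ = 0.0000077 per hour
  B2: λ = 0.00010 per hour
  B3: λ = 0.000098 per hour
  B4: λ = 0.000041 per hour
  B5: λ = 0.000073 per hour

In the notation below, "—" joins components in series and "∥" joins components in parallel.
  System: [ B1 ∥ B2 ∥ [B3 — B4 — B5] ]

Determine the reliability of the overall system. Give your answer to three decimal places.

0.998

R(B1) = exp(−0.0000077 × 2500) = 0.98093
R(B2) = exp(−0.00010 × 2500) = 0.77880
R(B3) = exp(−0.000098 × 2500) = 0.78270
R(B4) = exp(−0.000041 × 2500) = 0.90258
R(B5) = exp(−0.000073 × 2500) = 0.83318
Series (B3, B4, and B5): 0.78270 × 0.90258 × 0.83318 = 0.58860
Parallel (B1, B2, and [0.58860]): 1 − (1 − 0.98093)(1 − 0.77880)(1 − 0.58860) = 0.998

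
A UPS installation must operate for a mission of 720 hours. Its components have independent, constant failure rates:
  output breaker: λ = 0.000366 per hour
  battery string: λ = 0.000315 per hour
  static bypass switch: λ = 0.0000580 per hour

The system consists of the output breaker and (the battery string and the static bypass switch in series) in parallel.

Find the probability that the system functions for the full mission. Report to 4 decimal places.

R(output breaker) = exp(−0.000366 × 720) = 0.768342
R(battery string) = exp(−0.000315 × 720) = 0.797080
R(static bypass switch) = exp(−0.0000580 × 720) = 0.959100
Series (battery string and static bypass switch): 0.797080 × 0.959100 = 0.764479
Parallel (output breaker and [0.764479]): 1 − (1 − 0.768342)(1 − 0.764479) = 0.9454

0.9454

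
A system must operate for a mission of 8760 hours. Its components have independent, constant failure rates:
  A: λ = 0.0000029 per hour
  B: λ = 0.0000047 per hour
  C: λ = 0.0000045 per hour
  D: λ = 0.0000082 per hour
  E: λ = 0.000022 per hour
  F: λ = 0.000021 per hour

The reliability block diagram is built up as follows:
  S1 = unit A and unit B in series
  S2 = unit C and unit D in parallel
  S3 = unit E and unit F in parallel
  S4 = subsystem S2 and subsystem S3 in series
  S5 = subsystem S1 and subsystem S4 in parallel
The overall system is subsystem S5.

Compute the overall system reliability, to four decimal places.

R(A) = exp(−0.0000029 × 8760) = 0.974916
R(B) = exp(−0.0000047 × 8760) = 0.959664
R(C) = exp(−0.0000045 × 8760) = 0.961347
R(D) = exp(−0.0000082 × 8760) = 0.930687
R(E) = exp(−0.000022 × 8760) = 0.824713
R(F) = exp(−0.000021 × 8760) = 0.831969
Series (A and B): 0.974916 × 0.959664 = 0.935592
Parallel (C and D): 1 − (1 − 0.961347)(1 − 0.930687) = 0.997321
Parallel (E and F): 1 − (1 − 0.824713)(1 − 0.831969) = 0.970546
Series ([0.997321] and [0.970546]): 0.997321 × 0.970546 = 0.967946
Parallel ([0.935592] and [0.967946]): 1 − (1 − 0.935592)(1 − 0.967946) = 0.9979

0.9979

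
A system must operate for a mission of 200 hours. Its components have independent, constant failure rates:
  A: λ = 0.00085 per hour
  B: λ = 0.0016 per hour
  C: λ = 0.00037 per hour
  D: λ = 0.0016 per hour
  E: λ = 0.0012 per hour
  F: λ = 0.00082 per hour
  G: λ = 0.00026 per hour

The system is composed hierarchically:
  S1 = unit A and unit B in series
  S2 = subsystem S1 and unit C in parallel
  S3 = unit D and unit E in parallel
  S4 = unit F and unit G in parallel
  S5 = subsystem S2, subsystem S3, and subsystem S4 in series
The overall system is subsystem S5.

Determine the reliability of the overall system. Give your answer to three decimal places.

R(A) = exp(−0.00085 × 200) = 0.84366
R(B) = exp(−0.0016 × 200) = 0.72615
R(C) = exp(−0.00037 × 200) = 0.92867
R(D) = exp(−0.0016 × 200) = 0.72615
R(E) = exp(−0.0012 × 200) = 0.78663
R(F) = exp(−0.00082 × 200) = 0.84874
R(G) = exp(−0.00026 × 200) = 0.94933
Series (A and B): 0.84366 × 0.72615 = 0.61262
Parallel ([0.61262] and C): 1 − (1 − 0.61262)(1 − 0.92867) = 0.97237
Parallel (D and E): 1 − (1 − 0.72615)(1 − 0.78663) = 0.94157
Parallel (F and G): 1 − (1 − 0.84874)(1 − 0.94933) = 0.99234
Series ([0.97237], [0.94157], and [0.99234]): 0.97237 × 0.94157 × 0.99234 = 0.909

0.909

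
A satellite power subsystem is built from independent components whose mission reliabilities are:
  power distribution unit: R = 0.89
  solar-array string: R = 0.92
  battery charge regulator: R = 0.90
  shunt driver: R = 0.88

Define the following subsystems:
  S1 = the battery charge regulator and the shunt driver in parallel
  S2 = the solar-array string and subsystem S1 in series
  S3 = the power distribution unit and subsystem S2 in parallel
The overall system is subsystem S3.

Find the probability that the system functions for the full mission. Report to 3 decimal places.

Parallel (battery charge regulator and shunt driver): 1 − (1 − 0.90000)(1 − 0.88000) = 0.98800
Series (solar-array string and [0.98800]): 0.92000 × 0.98800 = 0.90896
Parallel (power distribution unit and [0.90896]): 1 − (1 − 0.89000)(1 − 0.90896) = 0.990

0.990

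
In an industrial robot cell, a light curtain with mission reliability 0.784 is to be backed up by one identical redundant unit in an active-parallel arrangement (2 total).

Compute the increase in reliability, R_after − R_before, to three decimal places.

R_before = 0.784
R_after = 1 − (1 − 0.784)^2 = 0.953
ΔR = 0.953 − 0.784 = 0.169

0.169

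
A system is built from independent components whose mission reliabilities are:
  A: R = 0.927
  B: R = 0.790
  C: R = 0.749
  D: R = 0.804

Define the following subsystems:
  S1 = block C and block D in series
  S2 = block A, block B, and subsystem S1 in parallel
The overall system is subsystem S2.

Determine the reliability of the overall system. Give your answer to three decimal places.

Series (C and D): 0.74900 × 0.80400 = 0.60220
Parallel (A, B, and [0.60220]): 1 − (1 − 0.92700)(1 − 0.79000)(1 − 0.60220) = 0.994

0.994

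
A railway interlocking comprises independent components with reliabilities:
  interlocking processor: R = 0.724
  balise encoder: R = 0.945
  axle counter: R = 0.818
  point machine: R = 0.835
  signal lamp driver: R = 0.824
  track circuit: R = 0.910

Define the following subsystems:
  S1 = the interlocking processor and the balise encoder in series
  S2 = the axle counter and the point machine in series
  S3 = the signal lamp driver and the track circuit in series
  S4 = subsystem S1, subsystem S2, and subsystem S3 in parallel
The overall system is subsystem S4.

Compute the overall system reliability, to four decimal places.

0.9750

Series (interlocking processor and balise encoder): 0.724000 × 0.945000 = 0.684180
Series (axle counter and point machine): 0.818000 × 0.835000 = 0.683030
Series (signal lamp driver and track circuit): 0.824000 × 0.910000 = 0.749840
Parallel ([0.684180], [0.683030], and [0.749840]): 1 − (1 − 0.684180)(1 − 0.683030)(1 − 0.749840) = 0.9750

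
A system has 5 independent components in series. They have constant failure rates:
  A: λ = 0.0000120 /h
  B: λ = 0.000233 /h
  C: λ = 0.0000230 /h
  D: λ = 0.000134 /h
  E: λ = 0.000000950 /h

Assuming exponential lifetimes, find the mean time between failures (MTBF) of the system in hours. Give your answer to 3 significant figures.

Series of exponential components: λ_sys = Σ λ_i
λ_sys = 0.0000120 + 0.000233 + 0.0000230 + 0.000134 + 0.000000950 = 4.0295e-04 /h
MTBF = 1 / λ_sys = 2480 h

2480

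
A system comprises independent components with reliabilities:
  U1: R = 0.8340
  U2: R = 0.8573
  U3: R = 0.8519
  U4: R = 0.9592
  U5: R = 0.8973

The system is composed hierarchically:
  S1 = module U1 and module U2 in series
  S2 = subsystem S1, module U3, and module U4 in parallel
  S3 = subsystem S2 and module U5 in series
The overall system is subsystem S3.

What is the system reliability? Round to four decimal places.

Series (U1 and U2): 0.834000 × 0.857300 = 0.714988
Parallel ([0.714988], U3, and U4): 1 − (1 − 0.714988)(1 − 0.851900)(1 − 0.959200) = 0.998278
Series ([0.998278] and U5): 0.998278 × 0.897300 = 0.8958

0.8958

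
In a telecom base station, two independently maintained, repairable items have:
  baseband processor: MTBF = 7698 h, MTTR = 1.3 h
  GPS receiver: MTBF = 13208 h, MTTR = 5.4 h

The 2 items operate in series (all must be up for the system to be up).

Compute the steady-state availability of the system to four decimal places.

0.9994

A(baseband processor) = MTBF/(MTBF+MTTR) = 7698/(7698+1.3) = 0.999831
A(GPS receiver) = MTBF/(MTBF+MTTR) = 13208/(13208+5.4) = 0.999591
Series availability: 0.999831 × 0.999591 = 0.9994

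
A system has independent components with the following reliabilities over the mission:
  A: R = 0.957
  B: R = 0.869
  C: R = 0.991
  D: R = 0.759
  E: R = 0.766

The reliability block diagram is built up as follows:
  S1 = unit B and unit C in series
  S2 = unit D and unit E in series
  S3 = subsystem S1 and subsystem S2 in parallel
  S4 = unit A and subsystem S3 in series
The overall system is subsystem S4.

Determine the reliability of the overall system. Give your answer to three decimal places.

Series (B and C): 0.86900 × 0.99100 = 0.86118
Series (D and E): 0.75900 × 0.76600 = 0.58139
Parallel ([0.86118] and [0.58139]): 1 − (1 − 0.86118)(1 − 0.58139) = 0.94189
Series (A and [0.94189]): 0.95700 × 0.94189 = 0.901

0.901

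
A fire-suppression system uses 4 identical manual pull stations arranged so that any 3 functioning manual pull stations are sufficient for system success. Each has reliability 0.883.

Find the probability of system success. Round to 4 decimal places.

0.9301

R = Σ_{i=3}^{4} C(4,i) p^i (1−p)^{4−i} with p = 0.883
C(4,3)·0.883^3·0.117^1 = 0.322202
C(4,4)·0.883^4·0.117^0 = 0.607915
Sum = 0.9301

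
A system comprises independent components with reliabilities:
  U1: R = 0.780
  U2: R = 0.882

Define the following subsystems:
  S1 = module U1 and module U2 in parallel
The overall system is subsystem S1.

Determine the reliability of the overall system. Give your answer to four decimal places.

0.9740

Parallel (U1 and U2): 1 − (1 − 0.780000)(1 − 0.882000) = 0.9740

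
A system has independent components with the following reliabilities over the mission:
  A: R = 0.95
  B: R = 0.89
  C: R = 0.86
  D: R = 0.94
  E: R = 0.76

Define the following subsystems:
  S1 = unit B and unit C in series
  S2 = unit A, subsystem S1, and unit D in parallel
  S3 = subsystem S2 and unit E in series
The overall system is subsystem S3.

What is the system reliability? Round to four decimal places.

Series (B and C): 0.890000 × 0.860000 = 0.765400
Parallel (A, [0.765400], and D): 1 − (1 − 0.950000)(1 − 0.765400)(1 − 0.940000) = 0.999296
Series ([0.999296] and E): 0.999296 × 0.760000 = 0.7595

0.7595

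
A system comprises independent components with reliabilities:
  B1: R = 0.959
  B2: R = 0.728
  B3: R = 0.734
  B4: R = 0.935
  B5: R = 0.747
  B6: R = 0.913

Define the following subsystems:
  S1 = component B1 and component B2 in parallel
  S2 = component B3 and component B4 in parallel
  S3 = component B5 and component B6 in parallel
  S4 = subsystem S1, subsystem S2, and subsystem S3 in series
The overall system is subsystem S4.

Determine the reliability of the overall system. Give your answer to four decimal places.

0.9504

Parallel (B1 and B2): 1 − (1 − 0.959000)(1 − 0.728000) = 0.988848
Parallel (B3 and B4): 1 − (1 − 0.734000)(1 − 0.935000) = 0.982710
Parallel (B5 and B6): 1 − (1 − 0.747000)(1 − 0.913000) = 0.977989
Series ([0.988848], [0.982710], and [0.977989]): 0.988848 × 0.982710 × 0.977989 = 0.9504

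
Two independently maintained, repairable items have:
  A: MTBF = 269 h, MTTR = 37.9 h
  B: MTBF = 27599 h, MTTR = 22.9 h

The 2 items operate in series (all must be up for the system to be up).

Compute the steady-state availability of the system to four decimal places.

A(A) = MTBF/(MTBF+MTTR) = 269/(269+37.9) = 0.876507
A(B) = MTBF/(MTBF+MTTR) = 27599/(27599+22.9) = 0.999171
Series availability: 0.876507 × 0.999171 = 0.8758

0.8758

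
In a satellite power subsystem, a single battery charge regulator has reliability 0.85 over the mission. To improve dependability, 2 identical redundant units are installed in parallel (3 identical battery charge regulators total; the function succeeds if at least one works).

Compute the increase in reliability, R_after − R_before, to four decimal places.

0.1466

R_before = 0.85
R_after = 1 − (1 − 0.85)^3 = 0.9966
ΔR = 0.9966 − 0.85 = 0.1466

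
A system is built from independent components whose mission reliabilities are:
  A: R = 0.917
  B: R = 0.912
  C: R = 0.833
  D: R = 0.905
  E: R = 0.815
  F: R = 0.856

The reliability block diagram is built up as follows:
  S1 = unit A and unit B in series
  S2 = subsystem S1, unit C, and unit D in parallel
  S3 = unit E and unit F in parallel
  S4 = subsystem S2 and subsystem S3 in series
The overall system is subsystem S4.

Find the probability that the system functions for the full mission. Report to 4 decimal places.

Series (A and B): 0.917000 × 0.912000 = 0.836304
Parallel ([0.836304], C, and D): 1 − (1 − 0.836304)(1 − 0.833000)(1 − 0.905000) = 0.997403
Parallel (E and F): 1 − (1 − 0.815000)(1 − 0.856000) = 0.973360
Series ([0.997403] and [0.973360]): 0.997403 × 0.973360 = 0.9708

0.9708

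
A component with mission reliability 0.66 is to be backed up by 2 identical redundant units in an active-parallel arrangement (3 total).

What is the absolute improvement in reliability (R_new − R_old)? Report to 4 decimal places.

0.3007

R_before = 0.66
R_after = 1 − (1 − 0.66)^3 = 0.9607
ΔR = 0.9607 − 0.66 = 0.3007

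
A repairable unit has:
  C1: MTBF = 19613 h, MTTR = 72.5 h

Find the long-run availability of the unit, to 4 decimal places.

A(C1) = MTBF/(MTBF+MTTR) = 19613/(19613+72.5) = 0.9963

0.9963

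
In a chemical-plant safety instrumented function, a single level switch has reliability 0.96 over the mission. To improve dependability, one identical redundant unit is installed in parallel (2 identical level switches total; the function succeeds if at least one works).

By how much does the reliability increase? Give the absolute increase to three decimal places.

0.038

R_before = 0.96
R_after = 1 − (1 − 0.96)^2 = 0.998
ΔR = 0.998 − 0.96 = 0.038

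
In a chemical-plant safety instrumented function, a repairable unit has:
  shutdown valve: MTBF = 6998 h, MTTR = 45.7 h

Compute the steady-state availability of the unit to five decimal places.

0.99351

A(shutdown valve) = MTBF/(MTBF+MTTR) = 6998/(6998+45.7) = 0.99351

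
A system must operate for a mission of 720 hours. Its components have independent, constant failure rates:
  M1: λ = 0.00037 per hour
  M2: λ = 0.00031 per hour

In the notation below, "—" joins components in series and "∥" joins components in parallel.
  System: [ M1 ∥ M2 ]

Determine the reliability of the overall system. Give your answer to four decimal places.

0.9532

R(M1) = exp(−0.00037 × 720) = 0.766133
R(M2) = exp(−0.00031 × 720) = 0.799955
Parallel (M1 and M2): 1 − (1 − 0.766133)(1 − 0.799955) = 0.9532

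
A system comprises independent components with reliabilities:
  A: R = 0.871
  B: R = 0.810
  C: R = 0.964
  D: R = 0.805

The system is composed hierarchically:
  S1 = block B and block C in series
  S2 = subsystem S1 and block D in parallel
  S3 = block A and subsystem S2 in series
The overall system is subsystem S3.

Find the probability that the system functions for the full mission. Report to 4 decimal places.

0.8338

Series (B and C): 0.810000 × 0.964000 = 0.780840
Parallel ([0.780840] and D): 1 − (1 − 0.780840)(1 − 0.805000) = 0.957264
Series (A and [0.957264]): 0.871000 × 0.957264 = 0.8338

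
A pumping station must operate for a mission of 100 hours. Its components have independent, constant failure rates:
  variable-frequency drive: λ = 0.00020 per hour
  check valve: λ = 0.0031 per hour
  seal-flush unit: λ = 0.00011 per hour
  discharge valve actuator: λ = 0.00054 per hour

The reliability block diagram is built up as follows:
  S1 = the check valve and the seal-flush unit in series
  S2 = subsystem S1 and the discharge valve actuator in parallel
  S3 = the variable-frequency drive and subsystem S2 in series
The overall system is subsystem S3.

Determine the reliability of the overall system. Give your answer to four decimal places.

R(variable-frequency drive) = exp(−0.00020 × 100) = 0.980199
R(check valve) = exp(−0.0031 × 100) = 0.733447
R(seal-flush unit) = exp(−0.00011 × 100) = 0.989060
R(discharge valve actuator) = exp(−0.00054 × 100) = 0.947432
Series (check valve and seal-flush unit): 0.733447 × 0.989060 = 0.725423
Parallel ([0.725423] and discharge valve actuator): 1 − (1 − 0.725423)(1 − 0.947432) = 0.985566
Series (variable-frequency drive and [0.985566]): 0.980199 × 0.985566 = 0.9661

0.9661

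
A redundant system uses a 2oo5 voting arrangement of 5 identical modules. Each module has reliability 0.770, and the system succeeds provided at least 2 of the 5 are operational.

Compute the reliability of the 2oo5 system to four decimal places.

R = Σ_{i=2}^{5} C(5,i) p^i (1−p)^{5−i} with p = 0.770
C(5,2)·0.770^2·0.230^3 = 0.072138
C(5,3)·0.770^3·0.230^2 = 0.241506
C(5,4)·0.770^4·0.230^1 = 0.404260
C(5,5)·0.770^5·0.230^0 = 0.270678
Sum = 0.9886

0.9886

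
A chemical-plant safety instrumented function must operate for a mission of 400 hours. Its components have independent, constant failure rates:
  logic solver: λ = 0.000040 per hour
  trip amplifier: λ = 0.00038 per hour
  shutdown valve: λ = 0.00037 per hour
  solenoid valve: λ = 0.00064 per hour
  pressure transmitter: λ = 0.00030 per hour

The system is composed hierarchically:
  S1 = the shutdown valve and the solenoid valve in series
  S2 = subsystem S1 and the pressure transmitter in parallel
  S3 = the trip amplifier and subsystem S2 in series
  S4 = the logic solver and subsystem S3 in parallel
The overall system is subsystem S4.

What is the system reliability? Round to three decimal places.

0.997

R(logic solver) = exp(−0.000040 × 400) = 0.98413
R(trip amplifier) = exp(−0.00038 × 400) = 0.85899
R(shutdown valve) = exp(−0.00037 × 400) = 0.86243
R(solenoid valve) = exp(−0.00064 × 400) = 0.77414
R(pressure transmitter) = exp(−0.00030 × 400) = 0.88692
Series (shutdown valve and solenoid valve): 0.86243 × 0.77414 = 0.66764
Parallel ([0.66764] and pressure transmitter): 1 − (1 − 0.66764)(1 − 0.88692) = 0.96242
Series (trip amplifier and [0.96242]): 0.85899 × 0.96242 = 0.82671
Parallel (logic solver and [0.82671]): 1 − (1 − 0.98413)(1 − 0.82671) = 0.997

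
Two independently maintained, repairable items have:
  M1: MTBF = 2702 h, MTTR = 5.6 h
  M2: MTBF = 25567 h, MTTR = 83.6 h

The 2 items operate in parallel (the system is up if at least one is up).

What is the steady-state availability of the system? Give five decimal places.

A(M1) = MTBF/(MTBF+MTTR) = 2702/(2702+5.6) = 0.997932
A(M2) = MTBF/(MTBF+MTTR) = 25567/(25567+83.6) = 0.996741
Parallel availability: 1 − (1 − 0.997932)(1 − 0.996741) = 0.99999

0.99999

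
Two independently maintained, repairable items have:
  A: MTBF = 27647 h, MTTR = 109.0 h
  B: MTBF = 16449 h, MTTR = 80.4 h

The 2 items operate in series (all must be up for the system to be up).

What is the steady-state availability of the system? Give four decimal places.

A(A) = MTBF/(MTBF+MTTR) = 27647/(27647+109.0) = 0.996073
A(B) = MTBF/(MTBF+MTTR) = 16449/(16449+80.4) = 0.995136
Series availability: 0.996073 × 0.995136 = 0.9912

0.9912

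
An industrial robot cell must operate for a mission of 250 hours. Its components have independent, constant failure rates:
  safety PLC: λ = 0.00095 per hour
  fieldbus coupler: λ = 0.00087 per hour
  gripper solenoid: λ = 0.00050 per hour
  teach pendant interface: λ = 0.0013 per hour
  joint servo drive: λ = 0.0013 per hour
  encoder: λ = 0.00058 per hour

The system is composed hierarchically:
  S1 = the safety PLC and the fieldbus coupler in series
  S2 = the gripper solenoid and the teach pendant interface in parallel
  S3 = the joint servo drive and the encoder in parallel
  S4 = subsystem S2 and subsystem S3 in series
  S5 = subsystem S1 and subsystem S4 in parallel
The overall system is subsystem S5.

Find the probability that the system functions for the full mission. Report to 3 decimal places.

R(safety PLC) = exp(−0.00095 × 250) = 0.78860
R(fieldbus coupler) = exp(−0.00087 × 250) = 0.80453
R(gripper solenoid) = exp(−0.00050 × 250) = 0.88250
R(teach pendant interface) = exp(−0.0013 × 250) = 0.72253
R(joint servo drive) = exp(−0.0013 × 250) = 0.72253
R(encoder) = exp(−0.00058 × 250) = 0.86502
Series (safety PLC and fieldbus coupler): 0.78860 × 0.80453 = 0.63445
Parallel (gripper solenoid and teach pendant interface): 1 − (1 − 0.88250)(1 − 0.72253) = 0.96740
Parallel (joint servo drive and encoder): 1 − (1 − 0.72253)(1 − 0.86502) = 0.96255
Series ([0.96740] and [0.96255]): 0.96740 × 0.96255 = 0.93117
Parallel ([0.63445] and [0.93117]): 1 − (1 − 0.63445)(1 − 0.93117) = 0.975

0.975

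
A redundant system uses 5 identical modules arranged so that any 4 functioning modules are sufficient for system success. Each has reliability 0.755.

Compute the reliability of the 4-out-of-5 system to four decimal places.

0.6434

R = Σ_{i=4}^{5} C(5,i) p^i (1−p)^{5−i} with p = 0.755
C(5,4)·0.755^4·0.245^1 = 0.398037
C(5,5)·0.755^5·0.245^0 = 0.245321
Sum = 0.6434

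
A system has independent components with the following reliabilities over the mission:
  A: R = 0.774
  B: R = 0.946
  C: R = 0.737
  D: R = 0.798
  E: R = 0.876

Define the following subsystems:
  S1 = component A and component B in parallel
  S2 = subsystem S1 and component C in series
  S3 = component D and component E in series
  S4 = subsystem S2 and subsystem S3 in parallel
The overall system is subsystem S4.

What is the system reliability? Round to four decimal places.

Parallel (A and B): 1 − (1 − 0.774000)(1 − 0.946000) = 0.987796
Series ([0.987796] and C): 0.987796 × 0.737000 = 0.728006
Series (D and E): 0.798000 × 0.876000 = 0.699048
Parallel ([0.728006] and [0.699048]): 1 − (1 − 0.728006)(1 − 0.699048) = 0.9181

0.9181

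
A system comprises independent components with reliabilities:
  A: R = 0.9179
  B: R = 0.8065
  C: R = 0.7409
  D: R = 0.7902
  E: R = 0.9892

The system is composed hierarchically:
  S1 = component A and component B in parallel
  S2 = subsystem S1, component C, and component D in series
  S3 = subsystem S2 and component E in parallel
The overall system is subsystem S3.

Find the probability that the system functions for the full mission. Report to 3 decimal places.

0.995

Parallel (A and B): 1 − (1 − 0.91790)(1 − 0.80650) = 0.98411
Series ([0.98411], C, and D): 0.98411 × 0.74090 × 0.79020 = 0.57616
Parallel ([0.57616] and E): 1 − (1 − 0.57616)(1 − 0.98920) = 0.995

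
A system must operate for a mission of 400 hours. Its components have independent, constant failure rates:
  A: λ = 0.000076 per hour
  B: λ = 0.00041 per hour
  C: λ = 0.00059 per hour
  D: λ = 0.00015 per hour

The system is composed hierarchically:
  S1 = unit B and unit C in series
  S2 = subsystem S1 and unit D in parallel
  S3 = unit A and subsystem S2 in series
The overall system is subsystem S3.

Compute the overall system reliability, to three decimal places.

R(A) = exp(−0.000076 × 400) = 0.97006
R(B) = exp(−0.00041 × 400) = 0.84874
R(C) = exp(−0.00059 × 400) = 0.78978
R(D) = exp(−0.00015 × 400) = 0.94176
Series (B and C): 0.84874 × 0.78978 = 0.67032
Parallel ([0.67032] and D): 1 − (1 − 0.67032)(1 − 0.94176) = 0.98080
Series (A and [0.98080]): 0.97006 × 0.98080 = 0.951

0.951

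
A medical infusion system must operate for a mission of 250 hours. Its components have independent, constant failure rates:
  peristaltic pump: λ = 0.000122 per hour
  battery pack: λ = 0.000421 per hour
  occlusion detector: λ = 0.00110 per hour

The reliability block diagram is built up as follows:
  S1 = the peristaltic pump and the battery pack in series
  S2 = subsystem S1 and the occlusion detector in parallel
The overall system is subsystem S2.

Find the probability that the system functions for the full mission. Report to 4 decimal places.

0.9695

R(peristaltic pump) = exp(−0.000122 × 250) = 0.969960
R(battery pack) = exp(−0.000421 × 250) = 0.900099
R(occlusion detector) = exp(−0.00110 × 250) = 0.759572
Series (peristaltic pump and battery pack): 0.969960 × 0.900099 = 0.873060
Parallel ([0.873060] and occlusion detector): 1 − (1 − 0.873060)(1 − 0.759572) = 0.9695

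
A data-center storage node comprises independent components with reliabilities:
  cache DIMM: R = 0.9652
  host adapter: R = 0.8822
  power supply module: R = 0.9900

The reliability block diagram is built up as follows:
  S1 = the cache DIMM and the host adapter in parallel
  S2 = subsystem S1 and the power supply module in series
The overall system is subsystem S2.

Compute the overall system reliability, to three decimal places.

0.986

Parallel (cache DIMM and host adapter): 1 − (1 − 0.96520)(1 − 0.88220) = 0.99590
Series ([0.99590] and power supply module): 0.99590 × 0.99000 = 0.986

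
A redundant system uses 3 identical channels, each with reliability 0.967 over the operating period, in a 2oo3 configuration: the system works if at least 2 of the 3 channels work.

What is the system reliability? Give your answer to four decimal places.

R = Σ_{i=2}^{3} C(3,i) p^i (1−p)^{3−i} with p = 0.967
C(3,2)·0.967^2·0.033^1 = 0.092574
C(3,3)·0.967^3·0.033^0 = 0.904231
Sum = 0.9968

0.9968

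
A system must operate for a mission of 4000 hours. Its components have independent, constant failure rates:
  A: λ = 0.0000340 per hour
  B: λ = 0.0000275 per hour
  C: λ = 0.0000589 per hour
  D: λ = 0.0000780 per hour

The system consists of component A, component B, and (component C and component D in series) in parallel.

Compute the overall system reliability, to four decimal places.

R(A) = exp(−0.0000340 × 4000) = 0.872843
R(B) = exp(−0.0000275 × 4000) = 0.895834
R(C) = exp(−0.0000589 × 4000) = 0.790097
R(D) = exp(−0.0000780 × 4000) = 0.731982
Series (C and D): 0.790097 × 0.731982 = 0.578337
Parallel (A, B, and [0.578337]): 1 − (1 − 0.872843)(1 − 0.895834)(1 − 0.578337) = 0.9944

0.9944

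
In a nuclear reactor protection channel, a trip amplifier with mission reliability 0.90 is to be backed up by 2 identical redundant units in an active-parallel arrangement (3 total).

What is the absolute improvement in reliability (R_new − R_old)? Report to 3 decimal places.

R_before = 0.90
R_after = 1 − (1 − 0.90)^3 = 0.999
ΔR = 0.999 − 0.90 = 0.099

0.099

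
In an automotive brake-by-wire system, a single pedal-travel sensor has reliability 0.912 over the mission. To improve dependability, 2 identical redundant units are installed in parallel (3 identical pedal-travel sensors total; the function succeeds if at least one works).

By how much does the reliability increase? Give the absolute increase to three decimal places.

R_before = 0.912
R_after = 1 − (1 − 0.912)^3 = 0.999
ΔR = 0.999 − 0.912 = 0.087

0.087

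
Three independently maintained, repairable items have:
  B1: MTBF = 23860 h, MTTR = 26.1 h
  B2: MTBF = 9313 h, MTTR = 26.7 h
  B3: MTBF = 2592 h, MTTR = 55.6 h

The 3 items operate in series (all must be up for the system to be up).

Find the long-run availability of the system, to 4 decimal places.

0.9751

A(B1) = MTBF/(MTBF+MTTR) = 23860/(23860+26.1) = 0.998907
A(B2) = MTBF/(MTBF+MTTR) = 9313/(9313+26.7) = 0.997141
A(B3) = MTBF/(MTBF+MTTR) = 2592/(2592+55.6) = 0.979000
Series availability: 0.998907 × 0.997141 × 0.979000 = 0.9751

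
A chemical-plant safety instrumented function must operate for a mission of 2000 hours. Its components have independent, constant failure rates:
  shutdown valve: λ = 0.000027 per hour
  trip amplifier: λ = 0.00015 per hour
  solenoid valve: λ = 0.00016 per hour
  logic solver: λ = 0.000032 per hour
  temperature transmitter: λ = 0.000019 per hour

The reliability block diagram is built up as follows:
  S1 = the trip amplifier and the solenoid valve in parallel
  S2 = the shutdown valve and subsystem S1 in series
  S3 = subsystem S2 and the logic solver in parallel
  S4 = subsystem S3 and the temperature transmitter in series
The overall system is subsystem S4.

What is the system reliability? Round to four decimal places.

R(shutdown valve) = exp(−0.000027 × 2000) = 0.947432
R(trip amplifier) = exp(−0.00015 × 2000) = 0.740818
R(solenoid valve) = exp(−0.00016 × 2000) = 0.726149
R(logic solver) = exp(−0.000032 × 2000) = 0.938005
R(temperature transmitter) = exp(−0.000019 × 2000) = 0.962713
Parallel (trip amplifier and solenoid valve): 1 − (1 − 0.740818)(1 − 0.726149) = 0.929023
Series (shutdown valve and [0.929023]): 0.947432 × 0.929023 = 0.880186
Parallel ([0.880186] and logic solver): 1 − (1 − 0.880186)(1 − 0.938005) = 0.992572
Series ([0.992572] and temperature transmitter): 0.992572 × 0.962713 = 0.9556

0.9556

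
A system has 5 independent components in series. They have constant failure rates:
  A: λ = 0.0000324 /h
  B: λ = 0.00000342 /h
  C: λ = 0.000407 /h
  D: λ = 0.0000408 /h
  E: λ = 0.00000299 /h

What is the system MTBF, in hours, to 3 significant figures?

2060

Series of exponential components: λ_sys = Σ λ_i
λ_sys = 0.0000324 + 0.00000342 + 0.000407 + 0.0000408 + 0.00000299 = 4.8661e-04 /h
MTBF = 1 / λ_sys = 2060 h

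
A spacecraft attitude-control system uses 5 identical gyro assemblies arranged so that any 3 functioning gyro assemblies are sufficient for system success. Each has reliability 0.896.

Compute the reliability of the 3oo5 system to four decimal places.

R = Σ_{i=3}^{5} C(5,i) p^i (1−p)^{5−i} with p = 0.896
C(5,3)·0.896^3·0.104^2 = 0.077802
C(5,4)·0.896^4·0.104^1 = 0.335147
C(5,5)·0.896^5·0.104^0 = 0.577484
Sum = 0.9904

0.9904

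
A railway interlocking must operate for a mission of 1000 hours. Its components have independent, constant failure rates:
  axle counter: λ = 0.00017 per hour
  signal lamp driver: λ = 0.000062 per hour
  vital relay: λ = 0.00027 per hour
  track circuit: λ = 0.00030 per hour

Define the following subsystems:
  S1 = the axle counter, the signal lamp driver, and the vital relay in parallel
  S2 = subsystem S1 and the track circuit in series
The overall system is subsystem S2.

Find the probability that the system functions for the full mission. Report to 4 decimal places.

0.7392

R(axle counter) = exp(−0.00017 × 1000) = 0.843665
R(signal lamp driver) = exp(−0.000062 × 1000) = 0.939883
R(vital relay) = exp(−0.00027 × 1000) = 0.763379
R(track circuit) = exp(−0.00030 × 1000) = 0.740818
Parallel (axle counter, signal lamp driver, and vital relay): 1 − (1 − 0.843665)(1 − 0.939883)(1 − 0.763379) = 0.997776
Series ([0.997776] and track circuit): 0.997776 × 0.740818 = 0.7392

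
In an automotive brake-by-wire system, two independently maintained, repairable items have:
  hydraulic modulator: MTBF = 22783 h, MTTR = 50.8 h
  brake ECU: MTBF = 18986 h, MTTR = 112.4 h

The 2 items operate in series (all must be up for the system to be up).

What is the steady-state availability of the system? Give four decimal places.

0.9919

A(hydraulic modulator) = MTBF/(MTBF+MTTR) = 22783/(22783+50.8) = 0.997775
A(brake ECU) = MTBF/(MTBF+MTTR) = 18986/(18986+112.4) = 0.994115
Series availability: 0.997775 × 0.994115 = 0.9919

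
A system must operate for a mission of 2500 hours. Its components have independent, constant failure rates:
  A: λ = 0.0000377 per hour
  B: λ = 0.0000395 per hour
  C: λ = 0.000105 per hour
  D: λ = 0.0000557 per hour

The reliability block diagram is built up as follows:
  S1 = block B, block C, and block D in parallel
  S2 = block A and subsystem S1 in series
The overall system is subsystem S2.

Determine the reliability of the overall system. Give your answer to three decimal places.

0.907

R(A) = exp(−0.0000377 × 2500) = 0.91006
R(B) = exp(−0.0000395 × 2500) = 0.90597
R(C) = exp(−0.000105 × 2500) = 0.76913
R(D) = exp(−0.0000557 × 2500) = 0.87001
Parallel (B, C, and D): 1 − (1 − 0.90597)(1 − 0.76913)(1 − 0.87001) = 0.99718
Series (A and [0.99718]): 0.91006 × 0.99718 = 0.907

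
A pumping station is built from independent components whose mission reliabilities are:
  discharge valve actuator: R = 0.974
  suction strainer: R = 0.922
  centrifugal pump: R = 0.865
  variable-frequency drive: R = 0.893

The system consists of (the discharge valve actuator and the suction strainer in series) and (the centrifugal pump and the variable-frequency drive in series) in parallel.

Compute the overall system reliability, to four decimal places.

0.9768

Series (discharge valve actuator and suction strainer): 0.974000 × 0.922000 = 0.898028
Series (centrifugal pump and variable-frequency drive): 0.865000 × 0.893000 = 0.772445
Parallel ([0.898028] and [0.772445]): 1 − (1 − 0.898028)(1 − 0.772445) = 0.9768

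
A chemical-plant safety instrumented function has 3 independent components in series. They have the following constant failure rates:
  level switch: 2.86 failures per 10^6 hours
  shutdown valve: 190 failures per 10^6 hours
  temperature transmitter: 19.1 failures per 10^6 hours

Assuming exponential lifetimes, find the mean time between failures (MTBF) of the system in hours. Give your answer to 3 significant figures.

4720

Series of exponential components: λ_sys = Σ λ_i
λ_sys = 0.00000286 + 0.000190 + 0.0000191 = 2.1196e-04 /h
MTBF = 1 / λ_sys = 4720 h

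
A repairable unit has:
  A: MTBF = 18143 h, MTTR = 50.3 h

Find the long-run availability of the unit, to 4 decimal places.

A(A) = MTBF/(MTBF+MTTR) = 18143/(18143+50.3) = 0.9972

0.9972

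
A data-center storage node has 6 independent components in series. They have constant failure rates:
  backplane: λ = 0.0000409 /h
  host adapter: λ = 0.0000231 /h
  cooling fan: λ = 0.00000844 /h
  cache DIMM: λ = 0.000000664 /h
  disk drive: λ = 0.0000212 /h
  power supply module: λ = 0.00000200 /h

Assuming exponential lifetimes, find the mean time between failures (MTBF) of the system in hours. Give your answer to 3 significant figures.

Series of exponential components: λ_sys = Σ λ_i
λ_sys = 0.0000409 + 0.0000231 + 0.00000844 + 0.000000664 + 0.0000212 + 0.00000200 = 9.6304e-05 /h
MTBF = 1 / λ_sys = 10400 h

10400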